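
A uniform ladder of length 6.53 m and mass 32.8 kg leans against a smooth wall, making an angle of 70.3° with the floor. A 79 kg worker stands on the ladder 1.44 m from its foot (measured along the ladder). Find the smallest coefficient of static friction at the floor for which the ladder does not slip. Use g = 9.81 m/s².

μ_min ≈ 0.108

Choose the foot of the ladder as the axis so the floor normal and friction both act there and drop out.
Ladder weight 32.8×9.81 = 321.8 N acts at 3.265 m along the ladder; its horizontal arm is 3.265·cos70.3° = 1.101 m → τ = 354.3 N·m clockwise.
Worker: 79×9.81 = 775 N at 1.44 m → arm 0.4854 m → τ = 376.2 N·m clockwise.
Wall normal N acts horizontally at the top; its moment arm is the height L sinθ = 6.53·sin70.3° = 6.148 m, counterclockwise.
Setting net torque to zero: N × 6.148 = 730.5 → N = 118.8 N.
ΣFx = 0 ⇒ f = N_wall = 118.8 N. ΣFy = 0 ⇒ N_floor = 1097 N.
μ_min = f / N_floor = 118.8 / 1097 = 0.108.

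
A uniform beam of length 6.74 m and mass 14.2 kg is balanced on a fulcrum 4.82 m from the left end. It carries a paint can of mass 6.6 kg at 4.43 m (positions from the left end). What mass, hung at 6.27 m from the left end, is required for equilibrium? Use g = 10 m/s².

Take moments about the fulcrum (at 4.82 m from the left end).
Beam weight: 14.2 × 10 = 142 N down at 3.37 m → arm 1.45 m, τ = 142 × 1.45 = 205.9 N·m counterclockwise.
Paint can: 6.6 × 10 = 66 N down at 4.43 m → arm 0.39 m, τ = 66 × 0.39 = 25.74 N·m counterclockwise.
Net moment of known loads = 231.6 N·m counterclockwise.
An unknown mass m at 6.27 m has arm 1.45 m; its moment is m·g·1.45 clockwise.
Balancing moments: m × 10 × 1.45 = 231.6, giving m = 231.6 / (10 × 1.45) = 16 kg.

m ≈ 16 kg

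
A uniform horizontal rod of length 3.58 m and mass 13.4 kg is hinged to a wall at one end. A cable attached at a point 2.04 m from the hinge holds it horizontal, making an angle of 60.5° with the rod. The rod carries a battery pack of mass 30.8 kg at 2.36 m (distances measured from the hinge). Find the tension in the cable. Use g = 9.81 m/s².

Taking torques about the hinge:
Beam weight: 13.4 × 9.81 = 131.5 N down at 1.79 m → arm 1.79 m, τ = 131.5 × 1.79 = 235.4 N·m clockwise.
Battery pack: 30.8 × 9.81 = 302.1 N down at 2.36 m → arm 2.36 m, τ = 302.1 × 2.36 = 713 N·m clockwise.
Total clockwise load moment = 948.4 N·m.
The cable tension T acts at 2.04 m; only its component perpendicular to the rod, T sinθ, produces torque. sin 60.5° = 0.8704.
Στ = 0 ⇒ T × 2.04 × 0.8704 = 948.4 ⇒ T = 948.4 / 1.776 = 534 N.

T ≈ 534 N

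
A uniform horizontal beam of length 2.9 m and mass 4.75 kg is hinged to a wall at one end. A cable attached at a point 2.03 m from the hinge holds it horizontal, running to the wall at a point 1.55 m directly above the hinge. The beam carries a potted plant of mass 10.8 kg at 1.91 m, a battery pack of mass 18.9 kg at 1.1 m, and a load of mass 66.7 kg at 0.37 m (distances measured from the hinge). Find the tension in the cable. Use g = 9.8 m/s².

About the hinge:
Beam weight: 4.75 × 9.8 = 46.55 N down at 1.45 m → arm 1.45 m, τ = 46.55 × 1.45 = 67.5 N·m clockwise.
Potted plant: 10.8 × 9.8 = 105.8 N down at 1.91 m → arm 1.91 m, τ = 105.8 × 1.91 = 202.1 N·m clockwise.
Battery pack: 18.9 × 9.8 = 185.2 N down at 1.1 m → arm 1.1 m, τ = 185.2 × 1.1 = 203.7 N·m clockwise.
Load: 66.7 × 9.8 = 653.7 N down at 0.37 m → arm 0.37 m, τ = 653.7 × 0.37 = 241.9 N·m clockwise.
Total clockwise load moment = 715.2 N·m.
The cable tension T acts at 2.03 m; only its component perpendicular to the beam, T sinθ, produces torque. sinθ = h/√(h²+d²) = 1.55/√(1.55²+2.03²) = 0.6069.
Balancing moments: T × 2.03 × 0.6069 = 715.2, giving T = 715.2 / 1.232 = 581 N.

T ≈ 581 N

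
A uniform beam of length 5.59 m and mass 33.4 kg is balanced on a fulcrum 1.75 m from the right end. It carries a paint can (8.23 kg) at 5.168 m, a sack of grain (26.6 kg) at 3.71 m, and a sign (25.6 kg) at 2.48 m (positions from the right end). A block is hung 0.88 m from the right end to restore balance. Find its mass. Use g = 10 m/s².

Taking torques about the fulcrum (at 1.75 m from the right end):
Beam weight: 33.4 × 10 = 334 N down at 2.795 m → arm 1.045 m, τ = 334 × 1.045 = 349 N·m counterclockwise.
Paint can: 8.23 × 10 = 82.3 N down at 5.168 m → arm 3.418 m, τ = 82.3 × 3.418 = 281.3 N·m counterclockwise.
Sack of grain: 26.6 × 10 = 266 N down at 3.71 m → arm 1.96 m, τ = 266 × 1.96 = 521.4 N·m counterclockwise.
Sign: 25.6 × 10 = 256 N down at 2.48 m → arm 0.73 m, τ = 256 × 0.73 = 186.9 N·m counterclockwise.
Net moment of known loads = 1339 N·m counterclockwise.
An unknown mass m at 0.88 m has arm 0.87 m; its moment is m·g·0.87 clockwise.
Balancing moments: m × 10 × 0.87 = 1339, giving m = 1339 / (10 × 0.87) = 154 kg.

m ≈ 154 kg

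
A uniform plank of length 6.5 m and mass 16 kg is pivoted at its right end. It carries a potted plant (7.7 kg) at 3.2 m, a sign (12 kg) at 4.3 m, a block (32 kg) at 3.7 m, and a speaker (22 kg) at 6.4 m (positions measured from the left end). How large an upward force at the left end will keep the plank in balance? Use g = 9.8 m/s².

F ≈ 295 N

Taking torques about the right end:
Beam weight: 16 × 9.8 = 156.8 N down at 3.25 m → arm 3.25 m, τ = 156.8 × 3.25 = 509.6 N·m counterclockwise.
Potted plant: 7.7 × 9.8 = 75.46 N down at 3.2 m → arm 3.3 m, τ = 75.46 × 3.3 = 249 N·m counterclockwise.
Sign: 12 × 9.8 = 117.6 N down at 4.3 m → arm 2.2 m, τ = 117.6 × 2.2 = 258.7 N·m counterclockwise.
Block: 32 × 9.8 = 313.6 N down at 3.7 m → arm 2.8 m, τ = 313.6 × 2.8 = 878.1 N·m counterclockwise.
Speaker: 22 × 9.8 = 215.6 N down at 6.4 m → arm 0.1 m, τ = 215.6 × 0.1 = 21.56 N·m counterclockwise.
Net moment of the loads = 1917 N·m counterclockwise.
The upward force F acts at the left end, arm 6.5 m, giving F × 6.5 clockwise.
For rotational equilibrium, F × 6.5 = 1917, so F = 1917 / 6.5 = 295 N.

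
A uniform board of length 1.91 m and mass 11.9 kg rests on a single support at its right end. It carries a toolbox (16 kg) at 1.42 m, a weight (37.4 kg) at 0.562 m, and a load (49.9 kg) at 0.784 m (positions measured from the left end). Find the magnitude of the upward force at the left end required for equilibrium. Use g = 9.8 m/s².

Choose the right end as the axis so the unknown pivot reaction has zero arm there.
Beam weight: 11.9 × 9.8 = 116.6 N down at 0.955 m → arm 0.955 m, τ = 116.6 × 0.955 = 111.4 N·m counterclockwise.
Toolbox: 16 × 9.8 = 156.8 N down at 1.42 m → arm 0.49 m, τ = 156.8 × 0.49 = 76.83 N·m counterclockwise.
Weight: 37.4 × 9.8 = 366.5 N down at 0.562 m → arm 1.348 m, τ = 366.5 × 1.348 = 494 N·m counterclockwise.
Load: 49.9 × 9.8 = 489 N down at 0.784 m → arm 1.126 m, τ = 489 × 1.126 = 550.6 N·m counterclockwise.
Net moment of the loads = 1233 N·m counterclockwise.
The upward force F acts at the left end, arm 1.91 m, giving F × 1.91 clockwise.
For rotational equilibrium, F × 1.91 = 1233, so F = 1233 / 1.91 = 646 N.

F ≈ 646 N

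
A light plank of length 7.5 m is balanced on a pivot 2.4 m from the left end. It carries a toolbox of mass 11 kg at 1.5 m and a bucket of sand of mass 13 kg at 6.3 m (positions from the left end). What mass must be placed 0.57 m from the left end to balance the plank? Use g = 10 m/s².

m ≈ 22.3 kg

Take moments about the pivot (at 2.4 m from the left end).
Toolbox: 11 × 10 = 110 N down at 1.5 m → arm 0.9 m, τ = 110 × 0.9 = 99 N·m counterclockwise.
Bucket of sand: 13 × 10 = 130 N down at 6.3 m → arm 3.9 m, τ = 130 × 3.9 = 507 N·m clockwise.
Net moment of known loads = 408 N·m clockwise.
An unknown mass m at 0.57 m has arm 1.83 m; its moment is m·g·1.83 counterclockwise.
Στ = 0 ⇒ m × 10 × 1.83 = 408 ⇒ m = 408 / (10 × 1.83) = 22.3 kg.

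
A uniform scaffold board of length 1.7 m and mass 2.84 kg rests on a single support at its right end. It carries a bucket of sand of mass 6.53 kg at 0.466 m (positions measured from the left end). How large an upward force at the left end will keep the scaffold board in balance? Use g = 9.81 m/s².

Take moments about the right end.
Beam weight: 2.84 × 9.81 = 27.86 N down at 0.85 m → arm 0.85 m, τ = 27.86 × 0.85 = 23.68 N·m counterclockwise.
Bucket of sand: 6.53 × 9.81 = 64.06 N down at 0.466 m → arm 1.234 m, τ = 64.06 × 1.234 = 79.05 N·m counterclockwise.
Net moment of the loads = 102.7 N·m counterclockwise.
The upward force F acts at the left end, arm 1.7 m, giving F × 1.7 clockwise.
Στ = 0 ⇒ F × 1.7 = 102.7 ⇒ F = 102.7 / 1.7 = 60.4 N.

F ≈ 60.4 N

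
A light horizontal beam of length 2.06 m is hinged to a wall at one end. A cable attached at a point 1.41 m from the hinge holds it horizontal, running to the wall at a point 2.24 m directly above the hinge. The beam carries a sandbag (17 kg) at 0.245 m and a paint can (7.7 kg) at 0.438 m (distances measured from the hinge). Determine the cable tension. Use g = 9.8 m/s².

About the hinge:
Sandbag: 17 × 9.8 = 166.6 N down at 0.245 m → arm 0.245 m, τ = 166.6 × 0.245 = 40.82 N·m clockwise.
Paint can: 7.7 × 9.8 = 75.46 N down at 0.438 m → arm 0.438 m, τ = 75.46 × 0.438 = 33.05 N·m clockwise.
Total clockwise load moment = 73.87 N·m.
The cable tension T acts at 1.41 m; only its component perpendicular to the beam, T sinθ, produces torque. sinθ = h/√(h²+d²) = 2.24/√(2.24²+1.41²) = 0.8463.
Balancing moments: T × 1.41 × 0.8463 = 73.87, giving T = 73.87 / 1.193 = 61.9 N.

T ≈ 61.9 N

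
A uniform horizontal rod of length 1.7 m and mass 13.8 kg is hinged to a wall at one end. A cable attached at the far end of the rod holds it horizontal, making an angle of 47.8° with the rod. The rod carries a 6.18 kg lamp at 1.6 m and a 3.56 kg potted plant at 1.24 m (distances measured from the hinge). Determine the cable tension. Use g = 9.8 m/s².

Choose the hinge as the axis so the unknown hinge reaction has zero arm there.
Beam weight: 13.8 × 9.8 = 135.2 N down at 0.85 m → arm 0.85 m, τ = 135.2 × 0.85 = 114.9 N·m clockwise.
Lamp: 6.18 × 9.8 = 60.56 N down at 1.6 m → arm 1.6 m, τ = 60.56 × 1.6 = 96.9 N·m clockwise.
Potted plant: 3.56 × 9.8 = 34.89 N down at 1.24 m → arm 1.24 m, τ = 34.89 × 1.24 = 43.26 N·m clockwise.
Total clockwise load moment = 255.1 N·m.
The cable tension T acts at 1.7 m; only its component perpendicular to the rod, T sinθ, produces torque. sin 47.8° = 0.7408.
For rotational equilibrium, T × 1.7 × 0.7408 = 255.1, so T = 255.1 / 1.259 = 203 N.

T ≈ 203 N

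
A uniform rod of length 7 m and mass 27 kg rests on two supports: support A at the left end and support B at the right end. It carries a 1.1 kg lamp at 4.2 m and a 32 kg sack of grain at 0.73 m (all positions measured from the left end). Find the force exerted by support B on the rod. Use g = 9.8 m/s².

R_B ≈ 171 N

About support A:
Beam weight: 27 × 9.8 = 264.6 N down at 3.5 m → arm 3.5 m, τ = 264.6 × 3.5 = 926.1 N·m clockwise.
Lamp: 1.1 × 9.8 = 10.78 N down at 4.2 m → arm 4.2 m, τ = 10.78 × 4.2 = 45.28 N·m clockwise.
Sack of grain: 32 × 9.8 = 313.6 N down at 0.73 m → arm 0.73 m, τ = 313.6 × 0.73 = 228.9 N·m clockwise.
Net load moment about support A = 1200 N·m clockwise.
Reaction R at support B is upward at 7 m, arm 7 m → moment R × 7 counterclockwise.
Στ = 0 ⇒ R × 7 = 1200 ⇒ R = 171 N.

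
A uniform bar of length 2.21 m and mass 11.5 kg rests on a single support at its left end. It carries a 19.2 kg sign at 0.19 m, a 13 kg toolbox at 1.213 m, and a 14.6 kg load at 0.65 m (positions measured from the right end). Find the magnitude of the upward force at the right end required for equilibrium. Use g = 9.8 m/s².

F ≈ 387 N

Choose the left end as the axis so the unknown pivot reaction has zero arm there.
Beam weight: 11.5 × 9.8 = 112.7 N down at 1.105 m → arm 1.105 m, τ = 112.7 × 1.105 = 124.5 N·m clockwise.
Sign: 19.2 × 9.8 = 188.2 N down at 0.19 m → arm 2.02 m, τ = 188.2 × 2.02 = 380.2 N·m clockwise.
Toolbox: 13 × 9.8 = 127.4 N down at 1.213 m → arm 0.997 m, τ = 127.4 × 0.997 = 127 N·m clockwise.
Load: 14.6 × 9.8 = 143.1 N down at 0.65 m → arm 1.56 m, τ = 143.1 × 1.56 = 223.2 N·m clockwise.
Net moment of the loads = 854.9 N·m clockwise.
The upward force F acts at the right end, arm 2.21 m, giving F × 2.21 counterclockwise.
For rotational equilibrium, F × 2.21 = 854.9, so F = 854.9 / 2.21 = 387 N.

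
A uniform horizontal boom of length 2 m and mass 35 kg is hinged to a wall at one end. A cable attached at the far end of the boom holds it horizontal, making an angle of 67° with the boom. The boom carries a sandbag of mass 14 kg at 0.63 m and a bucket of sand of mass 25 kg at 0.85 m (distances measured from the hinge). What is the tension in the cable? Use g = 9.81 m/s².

About the hinge:
Beam weight: 35 × 9.81 = 343.4 N down at 1 m → arm 1 m, τ = 343.4 × 1 = 343.4 N·m clockwise.
Sandbag: 14 × 9.81 = 137.3 N down at 0.63 m → arm 0.63 m, τ = 137.3 × 0.63 = 86.5 N·m clockwise.
Bucket of sand: 25 × 9.81 = 245.2 N down at 0.85 m → arm 0.85 m, τ = 245.2 × 0.85 = 208.4 N·m clockwise.
Total clockwise load moment = 638.3 N·m.
The cable tension T acts at 2 m; only its component perpendicular to the boom, T sinθ, produces torque. sin 67° = 0.9205.
Balancing moments: T × 2 × 0.9205 = 638.3, giving T = 638.3 / 1.841 = 347 N.

T ≈ 347 N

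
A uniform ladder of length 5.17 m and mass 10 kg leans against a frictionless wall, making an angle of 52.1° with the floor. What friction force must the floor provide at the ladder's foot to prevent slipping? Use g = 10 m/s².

Choose the foot of the ladder as the axis so the floor normal and friction both act there and drop out.
Ladder weight 10×10 = 100 N acts at 2.585 m along the ladder; its horizontal arm is 2.585·cos52.1° = 1.588 m → τ = 158.8 N·m clockwise.
Wall normal N acts horizontally at the top; its moment arm is the height L sinθ = 5.17·sin52.1° = 4.08 m, counterclockwise.
Balancing moments: N × 4.08 = 158.8, giving N = 38.9 N.
ΣFx = 0: friction at the foot balances the wall's push, so f = N_wall = 38.9 N.

f ≈ 38.9 N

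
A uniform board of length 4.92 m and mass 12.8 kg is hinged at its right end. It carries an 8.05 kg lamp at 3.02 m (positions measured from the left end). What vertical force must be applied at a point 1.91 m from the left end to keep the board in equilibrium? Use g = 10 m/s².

F ≈ 155 N

Taking torques about the right end:
Beam weight: 12.8 × 10 = 128 N down at 2.46 m → arm 2.46 m, τ = 128 × 2.46 = 314.9 N·m counterclockwise.
Lamp: 8.05 × 10 = 80.5 N down at 3.02 m → arm 1.9 m, τ = 80.5 × 1.9 = 152.9 N·m counterclockwise.
Net moment of the loads = 467.8 N·m counterclockwise.
The upward force F acts at a point 1.91 m from the left end, arm 3.01 m, giving F × 3.01 clockwise.
For rotational equilibrium, F × 3.01 = 467.8, so F = 467.8 / 3.01 = 155 N.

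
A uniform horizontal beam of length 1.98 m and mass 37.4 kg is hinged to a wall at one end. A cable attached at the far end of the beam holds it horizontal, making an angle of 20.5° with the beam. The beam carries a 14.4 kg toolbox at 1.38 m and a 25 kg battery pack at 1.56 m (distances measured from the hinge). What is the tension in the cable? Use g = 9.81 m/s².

Choose the hinge as the axis so the unknown hinge reaction has zero arm there.
Beam weight: 37.4 × 9.81 = 366.9 N down at 0.99 m → arm 0.99 m, τ = 366.9 × 0.99 = 363.2 N·m clockwise.
Toolbox: 14.4 × 9.81 = 141.3 N down at 1.38 m → arm 1.38 m, τ = 141.3 × 1.38 = 195 N·m clockwise.
Battery pack: 25 × 9.81 = 245.2 N down at 1.56 m → arm 1.56 m, τ = 245.2 × 1.56 = 382.5 N·m clockwise.
Total clockwise load moment = 940.7 N·m.
The cable tension T acts at 1.98 m; only its component perpendicular to the beam, T sinθ, produces torque. sin 20.5° = 0.3502.
Setting net torque to zero: T × 1.98 × 0.3502 = 940.7 → T = 940.7 / 0.6934 = 1360 N.

T ≈ 1360 N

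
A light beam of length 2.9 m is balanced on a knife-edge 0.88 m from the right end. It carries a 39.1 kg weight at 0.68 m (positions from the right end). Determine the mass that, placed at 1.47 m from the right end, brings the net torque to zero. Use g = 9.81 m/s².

m ≈ 13.3 kg

Sum moments about the knife-edge (at 0.88 m from the right end) (the support reaction has zero arm there).
Weight: 39.1 × 9.81 = 383.6 N down at 0.68 m → arm 0.2 m, τ = 383.6 × 0.2 = 76.72 N·m clockwise.
Net moment of known loads = 76.72 N·m clockwise.
An unknown mass m at 1.47 m has arm 0.59 m; its moment is m·g·0.59 counterclockwise.
Στ = 0 ⇒ m × 9.81 × 0.59 = 76.72 ⇒ m = 76.72 / (9.81 × 0.59) = 13.3 kg.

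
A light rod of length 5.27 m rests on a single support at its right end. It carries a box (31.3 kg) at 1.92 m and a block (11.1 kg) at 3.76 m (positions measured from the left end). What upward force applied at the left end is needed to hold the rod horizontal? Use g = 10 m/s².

Sum moments about the right end (the unknown pivot reaction has zero arm there).
Box: 31.3 × 10 = 313 N down at 1.92 m → arm 3.35 m, τ = 313 × 3.35 = 1049 N·m counterclockwise.
Block: 11.1 × 10 = 111 N down at 3.76 m → arm 1.51 m, τ = 111 × 1.51 = 167.6 N·m counterclockwise.
Net moment of the loads = 1217 N·m counterclockwise.
The upward force F acts at the left end, arm 5.27 m, giving F × 5.27 clockwise.
Στ = 0 ⇒ F × 5.27 = 1217 ⇒ F = 1217 / 5.27 = 231 N.

F ≈ 231 N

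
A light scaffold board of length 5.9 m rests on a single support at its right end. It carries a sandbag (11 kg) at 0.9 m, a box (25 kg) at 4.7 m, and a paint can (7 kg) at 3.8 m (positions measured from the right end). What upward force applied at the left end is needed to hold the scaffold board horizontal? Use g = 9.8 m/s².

About the right end:
Sandbag: 11 × 9.8 = 107.8 N down at 0.9 m → arm 0.9 m, τ = 107.8 × 0.9 = 97.02 N·m counterclockwise.
Box: 25 × 9.8 = 245 N down at 4.7 m → arm 4.7 m, τ = 245 × 4.7 = 1152 N·m counterclockwise.
Paint can: 7 × 9.8 = 68.6 N down at 3.8 m → arm 3.8 m, τ = 68.6 × 3.8 = 260.7 N·m counterclockwise.
Net moment of the loads = 1510 N·m counterclockwise.
The upward force F acts at the left end, arm 5.9 m, giving F × 5.9 clockwise.
Στ = 0 ⇒ F × 5.9 = 1510 ⇒ F = 1510 / 5.9 = 256 N.

F ≈ 256 N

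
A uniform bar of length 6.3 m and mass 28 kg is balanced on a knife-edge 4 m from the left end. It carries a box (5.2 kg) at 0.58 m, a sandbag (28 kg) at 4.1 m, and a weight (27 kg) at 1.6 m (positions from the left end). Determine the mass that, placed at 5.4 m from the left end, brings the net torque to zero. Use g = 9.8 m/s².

m ≈ 74 kg

About the knife-edge (at 4 m from the left end):
Beam weight: 28 × 9.8 = 274.4 N down at 3.15 m → arm 0.85 m, τ = 274.4 × 0.85 = 233.2 N·m counterclockwise.
Box: 5.2 × 9.8 = 50.96 N down at 0.58 m → arm 3.42 m, τ = 50.96 × 3.42 = 174.3 N·m counterclockwise.
Sandbag: 28 × 9.8 = 274.4 N down at 4.1 m → arm 0.1 m, τ = 274.4 × 0.1 = 27.44 N·m clockwise.
Weight: 27 × 9.8 = 264.6 N down at 1.6 m → arm 2.4 m, τ = 264.6 × 2.4 = 635 N·m counterclockwise.
Net moment of known loads = 1015 N·m counterclockwise.
An unknown mass m at 5.4 m has arm 1.4 m; its moment is m·g·1.4 clockwise.
Setting net torque to zero: m × 9.8 × 1.4 = 1015 → m = 1015 / (9.8 × 1.4) = 74 kg.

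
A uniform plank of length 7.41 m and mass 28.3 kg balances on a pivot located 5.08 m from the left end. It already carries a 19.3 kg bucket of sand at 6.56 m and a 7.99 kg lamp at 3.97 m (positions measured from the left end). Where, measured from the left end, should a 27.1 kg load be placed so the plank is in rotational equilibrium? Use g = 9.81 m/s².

x ≈ 5.79 m from the left end

Take moments about the pivot (at 5.08 m from the left end).
Beam weight: 28.3 × 9.81 = 277.6 N down at 3.705 m → arm 1.375 m, τ = 277.6 × 1.375 = 381.7 N·m counterclockwise.
Bucket of sand: 19.3 × 9.81 = 189.3 N down at 6.56 m → arm 1.48 m, τ = 189.3 × 1.48 = 280.2 N·m clockwise.
Lamp: 7.99 × 9.81 = 78.38 N down at 3.97 m → arm 1.11 m, τ = 78.38 × 1.11 = 87 N·m counterclockwise.
Net moment of existing loads = 188.5 N·m counterclockwise.
The load weighs 27.1 × 9.81 = 265.9 N and must supply an equal clockwise moment, so its lever arm about the pivot is 188.5 / 265.9 = 0.709 m.
That puts it at 5.08 + 0.709 = 5.79 m from the left end.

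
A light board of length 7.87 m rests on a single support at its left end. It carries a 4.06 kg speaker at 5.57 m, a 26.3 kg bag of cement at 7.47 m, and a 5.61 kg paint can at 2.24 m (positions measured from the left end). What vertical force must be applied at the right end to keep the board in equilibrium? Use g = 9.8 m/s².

F ≈ 288 N

Sum moments about the left end (the unknown pivot reaction has zero arm there).
Speaker: 4.06 × 9.8 = 39.79 N down at 5.57 m → arm 5.57 m, τ = 39.79 × 5.57 = 221.6 N·m clockwise.
Bag of cement: 26.3 × 9.8 = 257.7 N down at 7.47 m → arm 7.47 m, τ = 257.7 × 7.47 = 1925 N·m clockwise.
Paint can: 5.61 × 9.8 = 54.98 N down at 2.24 m → arm 2.24 m, τ = 54.98 × 2.24 = 123.2 N·m clockwise.
Net moment of the loads = 2270 N·m clockwise.
The upward force F acts at the right end, arm 7.87 m, giving F × 7.87 counterclockwise.
Στ = 0 ⇒ F × 7.87 = 2270 ⇒ F = 2270 / 7.87 = 288 N.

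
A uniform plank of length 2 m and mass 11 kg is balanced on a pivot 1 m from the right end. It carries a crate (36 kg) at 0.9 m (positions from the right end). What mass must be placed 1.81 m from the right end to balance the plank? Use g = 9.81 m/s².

m ≈ 4.44 kg

Taking torques about the pivot (at 1 m from the right end):
Beam weight: acts at the pivot, moment arm 0 → no torque.
Crate: 36 × 9.81 = 353.2 N down at 0.9 m → arm 0.1 m, τ = 353.2 × 0.1 = 35.32 N·m clockwise.
Net moment of known loads = 35.32 N·m clockwise.
An unknown mass m at 1.81 m has arm 0.81 m; its moment is m·g·0.81 counterclockwise.
For rotational equilibrium, m × 9.81 × 0.81 = 35.32, so m = 35.32 / (9.81 × 0.81) = 4.44 kg.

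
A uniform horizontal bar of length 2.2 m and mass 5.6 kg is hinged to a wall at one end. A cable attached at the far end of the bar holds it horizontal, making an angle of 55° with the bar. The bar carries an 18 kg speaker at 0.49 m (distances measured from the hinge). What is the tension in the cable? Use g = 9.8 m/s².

Choose the hinge as the axis so the unknown hinge reaction has zero arm there.
Beam weight: 5.6 × 9.8 = 54.88 N down at 1.1 m → arm 1.1 m, τ = 54.88 × 1.1 = 60.37 N·m clockwise.
Speaker: 18 × 9.8 = 176.4 N down at 0.49 m → arm 0.49 m, τ = 176.4 × 0.49 = 86.44 N·m clockwise.
Total clockwise load moment = 146.8 N·m.
The cable tension T acts at 2.2 m; only its component perpendicular to the bar, T sinθ, produces torque. sin 55° = 0.8192.
For rotational equilibrium, T × 2.2 × 0.8192 = 146.8, so T = 146.8 / 1.802 = 81.5 N.

T ≈ 81.5 N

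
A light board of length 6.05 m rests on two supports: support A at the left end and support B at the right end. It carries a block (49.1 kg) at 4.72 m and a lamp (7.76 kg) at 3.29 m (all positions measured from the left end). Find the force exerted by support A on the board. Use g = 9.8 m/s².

Taking torques about support B:
Block: 49.1 × 9.8 = 481.2 N down at 4.72 m → arm 1.33 m, τ = 481.2 × 1.33 = 640 N·m counterclockwise.
Lamp: 7.76 × 9.8 = 76.05 N down at 3.29 m → arm 2.76 m, τ = 76.05 × 2.76 = 209.9 N·m counterclockwise.
Net load moment about support B = 849.9 N·m counterclockwise.
Reaction R at support A is upward at 0 m, arm 6.05 m → moment R × 6.05 clockwise.
Setting net torque to zero: R × 6.05 = 849.9 → R = 140 N.

R_A ≈ 140 N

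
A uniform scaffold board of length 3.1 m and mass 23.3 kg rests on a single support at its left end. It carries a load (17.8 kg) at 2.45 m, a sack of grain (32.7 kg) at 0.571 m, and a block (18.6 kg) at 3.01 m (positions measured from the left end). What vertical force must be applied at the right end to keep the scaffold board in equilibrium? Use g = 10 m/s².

About the left end:
Beam weight: 23.3 × 10 = 233 N down at 1.55 m → arm 1.55 m, τ = 233 × 1.55 = 361.2 N·m clockwise.
Load: 17.8 × 10 = 178 N down at 2.45 m → arm 2.45 m, τ = 178 × 2.45 = 436.1 N·m clockwise.
Sack of grain: 32.7 × 10 = 327 N down at 0.571 m → arm 0.571 m, τ = 327 × 0.571 = 186.7 N·m clockwise.
Block: 18.6 × 10 = 186 N down at 3.01 m → arm 3.01 m, τ = 186 × 3.01 = 559.9 N·m clockwise.
Net moment of the loads = 1544 N·m clockwise.
The upward force F acts at the right end, arm 3.1 m, giving F × 3.1 counterclockwise.
Στ = 0 ⇒ F × 3.1 = 1544 ⇒ F = 1544 / 3.1 = 498 N.

F ≈ 498 N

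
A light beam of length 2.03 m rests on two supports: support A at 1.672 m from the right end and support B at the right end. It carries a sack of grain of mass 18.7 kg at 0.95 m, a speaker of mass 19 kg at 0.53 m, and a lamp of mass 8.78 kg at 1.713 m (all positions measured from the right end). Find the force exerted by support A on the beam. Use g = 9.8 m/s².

Choose support B as the axis so its reaction then has zero moment arm.
Sack of grain: 18.7 × 9.8 = 183.3 N down at 0.95 m → arm 0.95 m, τ = 183.3 × 0.95 = 174.1 N·m counterclockwise.
Speaker: 19 × 9.8 = 186.2 N down at 0.53 m → arm 0.53 m, τ = 186.2 × 0.53 = 98.69 N·m counterclockwise.
Lamp: 8.78 × 9.8 = 86.04 N down at 1.713 m → arm 1.713 m, τ = 86.04 × 1.713 = 147.4 N·m counterclockwise.
Net load moment about support B = 420.2 N·m counterclockwise.
Reaction R at support A is upward at 1.672 m, arm 1.672 m → moment R × 1.672 clockwise.
Setting net torque to zero: R × 1.672 = 420.2 → R = 251 N.

R_A ≈ 251 N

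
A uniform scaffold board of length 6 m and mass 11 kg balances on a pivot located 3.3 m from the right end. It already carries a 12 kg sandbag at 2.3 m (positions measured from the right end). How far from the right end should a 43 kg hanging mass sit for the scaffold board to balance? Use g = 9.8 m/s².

Take moments about the pivot (at 3.3 m from the right end).
Beam weight: 11 × 9.8 = 107.8 N down at 3 m → arm 0.3 m, τ = 107.8 × 0.3 = 32.34 N·m clockwise.
Sandbag: 12 × 9.8 = 117.6 N down at 2.3 m → arm 1 m, τ = 117.6 × 1 = 117.6 N·m clockwise.
Net moment of existing loads = 149.9 N·m clockwise.
The hanging mass weighs 43 × 9.8 = 421.4 N and must supply an equal counterclockwise moment, so its lever arm about the pivot is 149.9 / 421.4 = 0.356 m.
That puts it at 3.3 + 0.356 = 3.66 m from the right end.

x ≈ 3.66 m from the right end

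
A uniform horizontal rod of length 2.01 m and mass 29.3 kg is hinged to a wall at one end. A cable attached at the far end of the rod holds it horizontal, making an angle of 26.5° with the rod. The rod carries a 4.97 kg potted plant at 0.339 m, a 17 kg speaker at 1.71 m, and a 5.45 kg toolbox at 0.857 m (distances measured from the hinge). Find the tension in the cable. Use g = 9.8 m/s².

T ≈ 709 N

Sum moments about the hinge (the unknown hinge reaction has zero arm there).
Beam weight: 29.3 × 9.8 = 287.1 N down at 1.005 m → arm 1.005 m, τ = 287.1 × 1.005 = 288.5 N·m clockwise.
Potted plant: 4.97 × 9.8 = 48.71 N down at 0.339 m → arm 0.339 m, τ = 48.71 × 0.339 = 16.51 N·m clockwise.
Speaker: 17 × 9.8 = 166.6 N down at 1.71 m → arm 1.71 m, τ = 166.6 × 1.71 = 284.9 N·m clockwise.
Toolbox: 5.45 × 9.8 = 53.41 N down at 0.857 m → arm 0.857 m, τ = 53.41 × 0.857 = 45.77 N·m clockwise.
Total clockwise load moment = 635.7 N·m.
The cable tension T acts at 2.01 m; only its component perpendicular to the rod, T sinθ, produces torque. sin 26.5° = 0.4462.
Στ = 0 ⇒ T × 2.01 × 0.4462 = 635.7 ⇒ T = 635.7 / 0.8969 = 709 N.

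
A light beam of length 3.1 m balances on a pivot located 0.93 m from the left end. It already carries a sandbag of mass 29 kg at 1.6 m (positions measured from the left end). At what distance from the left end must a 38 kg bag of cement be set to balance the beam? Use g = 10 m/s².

Take moments about the pivot (at 0.93 m from the left end).
Sandbag: 29 × 10 = 290 N down at 1.6 m → arm 0.67 m, τ = 290 × 0.67 = 194.3 N·m clockwise.
Net moment of existing loads = 194.3 N·m clockwise.
The bag of cement weighs 38 × 10 = 380 N and must supply an equal counterclockwise moment, so its lever arm about the pivot is 194.3 / 380 = 0.511 m.
That puts it at 0.93 − 0.511 = 0.419 m from the left end.

x ≈ 0.419 m from the left end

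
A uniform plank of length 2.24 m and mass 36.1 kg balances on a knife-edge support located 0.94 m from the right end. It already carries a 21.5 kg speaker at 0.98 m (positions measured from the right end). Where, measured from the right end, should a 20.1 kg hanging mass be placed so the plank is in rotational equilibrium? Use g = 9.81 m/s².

x ≈ 0.574 m from the right end

Taking torques about the knife-edge support (at 0.94 m from the right end):
Beam weight: 36.1 × 9.81 = 354.1 N down at 1.12 m → arm 0.18 m, τ = 354.1 × 0.18 = 63.74 N·m counterclockwise.
Speaker: 21.5 × 9.81 = 210.9 N down at 0.98 m → arm 0.04 m, τ = 210.9 × 0.04 = 8.436 N·m counterclockwise.
Net moment of existing loads = 72.18 N·m counterclockwise.
The hanging mass weighs 20.1 × 9.81 = 197.2 N and must supply an equal clockwise moment, so its lever arm about the knife-edge support is 72.18 / 197.2 = 0.366 m.
That puts it at 0.94 − 0.366 = 0.574 m from the right end.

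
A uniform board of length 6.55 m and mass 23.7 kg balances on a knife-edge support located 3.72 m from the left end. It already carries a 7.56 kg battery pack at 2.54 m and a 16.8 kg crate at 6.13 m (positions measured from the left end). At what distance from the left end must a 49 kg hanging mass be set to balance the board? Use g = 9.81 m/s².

x ≈ 3.29 m from the left end

Sum moments about the knife-edge support (at 3.72 m from the left end) (the support reaction has zero arm there).
Beam weight: 23.7 × 9.81 = 232.5 N down at 3.275 m → arm 0.445 m, τ = 232.5 × 0.445 = 103.5 N·m counterclockwise.
Battery pack: 7.56 × 9.81 = 74.16 N down at 2.54 m → arm 1.18 m, τ = 74.16 × 1.18 = 87.51 N·m counterclockwise.
Crate: 16.8 × 9.81 = 164.8 N down at 6.13 m → arm 2.41 m, τ = 164.8 × 2.41 = 397.2 N·m clockwise.
Net moment of existing loads = 206.2 N·m clockwise.
The hanging mass weighs 49 × 9.81 = 480.7 N and must supply an equal counterclockwise moment, so its lever arm about the knife-edge support is 206.2 / 480.7 = 0.429 m.
That puts it at 3.72 − 0.429 = 3.29 m from the left end.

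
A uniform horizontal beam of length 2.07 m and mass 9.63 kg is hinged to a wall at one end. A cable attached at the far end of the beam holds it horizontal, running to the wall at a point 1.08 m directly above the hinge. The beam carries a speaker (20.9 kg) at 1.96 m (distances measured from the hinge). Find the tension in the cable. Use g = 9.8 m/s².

T ≈ 521 N

Take moments about the hinge.
Beam weight: 9.63 × 9.8 = 94.37 N down at 1.035 m → arm 1.035 m, τ = 94.37 × 1.035 = 97.67 N·m clockwise.
Speaker: 20.9 × 9.8 = 204.8 N down at 1.96 m → arm 1.96 m, τ = 204.8 × 1.96 = 401.4 N·m clockwise.
Total clockwise load moment = 499.1 N·m.
The cable tension T acts at 2.07 m; only its component perpendicular to the beam, T sinθ, produces torque. sinθ = h/√(h²+d²) = 1.08/√(1.08²+2.07²) = 0.4626.
Balancing moments: T × 2.07 × 0.4626 = 499.1, giving T = 499.1 / 0.9576 = 521 N.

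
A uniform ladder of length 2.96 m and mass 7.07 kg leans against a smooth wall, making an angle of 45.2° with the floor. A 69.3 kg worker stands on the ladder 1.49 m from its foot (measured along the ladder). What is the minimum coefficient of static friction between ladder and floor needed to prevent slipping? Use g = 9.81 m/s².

Take moments about the foot of the ladder.
Ladder weight 7.07×9.81 = 69.36 N acts at 1.48 m along the ladder; its horizontal arm is 1.48·cos45.2° = 1.043 m → τ = 72.34 N·m clockwise.
Worker: 69.3×9.81 = 679.8 N at 1.49 m → arm 1.05 m → τ = 713.8 N·m clockwise.
Wall normal N acts horizontally at the top; its moment arm is the height L sinθ = 2.96·sin45.2° = 2.1 m, counterclockwise.
For rotational equilibrium, N × 2.1 = 786.1, so N = 374.3 N.
ΣFx = 0 ⇒ f = N_wall = 374.3 N. ΣFy = 0 ⇒ N_floor = 749.2 N.
μ_min = f / N_floor = 374.3 / 749.2 = 0.5.

μ_min ≈ 0.5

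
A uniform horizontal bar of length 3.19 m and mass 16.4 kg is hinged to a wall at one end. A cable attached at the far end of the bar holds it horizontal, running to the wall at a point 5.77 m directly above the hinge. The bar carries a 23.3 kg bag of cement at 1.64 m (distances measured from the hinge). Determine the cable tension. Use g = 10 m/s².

T ≈ 231 N

About the hinge:
Beam weight: 16.4 × 10 = 164 N down at 1.595 m → arm 1.595 m, τ = 164 × 1.595 = 261.6 N·m clockwise.
Bag of cement: 23.3 × 10 = 233 N down at 1.64 m → arm 1.64 m, τ = 233 × 1.64 = 382.1 N·m clockwise.
Total clockwise load moment = 643.7 N·m.
The cable tension T acts at 3.19 m; only its component perpendicular to the bar, T sinθ, produces torque. sinθ = h/√(h²+d²) = 5.77/√(5.77²+3.19²) = 0.8752.
Στ = 0 ⇒ T × 3.19 × 0.8752 = 643.7 ⇒ T = 643.7 / 2.792 = 231 N.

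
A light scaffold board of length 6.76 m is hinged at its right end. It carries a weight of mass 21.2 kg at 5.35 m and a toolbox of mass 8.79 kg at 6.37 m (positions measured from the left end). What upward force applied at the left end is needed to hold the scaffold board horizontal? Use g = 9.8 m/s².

Take moments about the right end.
Weight: 21.2 × 9.8 = 207.8 N down at 5.35 m → arm 1.41 m, τ = 207.8 × 1.41 = 293 N·m counterclockwise.
Toolbox: 8.79 × 9.8 = 86.14 N down at 6.37 m → arm 0.39 m, τ = 86.14 × 0.39 = 33.59 N·m counterclockwise.
Net moment of the loads = 326.6 N·m counterclockwise.
The upward force F acts at the left end, arm 6.76 m, giving F × 6.76 clockwise.
Balancing moments: F × 6.76 = 326.6, giving F = 326.6 / 6.76 = 48.3 N.

F ≈ 48.3 N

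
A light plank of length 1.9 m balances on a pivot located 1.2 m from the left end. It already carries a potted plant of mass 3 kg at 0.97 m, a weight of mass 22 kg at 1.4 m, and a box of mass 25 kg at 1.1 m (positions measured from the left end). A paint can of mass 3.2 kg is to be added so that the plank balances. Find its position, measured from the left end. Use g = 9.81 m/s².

Taking torques about the pivot (at 1.2 m from the left end):
Potted plant: 3 × 9.81 = 29.43 N down at 0.97 m → arm 0.23 m, τ = 29.43 × 0.23 = 6.769 N·m counterclockwise.
Weight: 22 × 9.81 = 215.8 N down at 1.4 m → arm 0.2 m, τ = 215.8 × 0.2 = 43.16 N·m clockwise.
Box: 25 × 9.81 = 245.2 N down at 1.1 m → arm 0.1 m, τ = 245.2 × 0.1 = 24.52 N·m counterclockwise.
Net moment of existing loads = 11.87 N·m clockwise.
The paint can weighs 3.2 × 9.81 = 31.39 N and must supply an equal counterclockwise moment, so its lever arm about the pivot is 11.87 / 31.39 = 0.378 m.
That puts it at 1.2 − 0.378 = 0.822 m from the left end.

x ≈ 0.822 m from the left end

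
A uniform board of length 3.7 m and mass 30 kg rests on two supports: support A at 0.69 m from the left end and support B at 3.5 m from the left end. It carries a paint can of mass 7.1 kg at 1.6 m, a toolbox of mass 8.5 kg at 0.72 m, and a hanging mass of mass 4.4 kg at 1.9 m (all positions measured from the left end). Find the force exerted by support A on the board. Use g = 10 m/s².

Sum moments about support B (its reaction then has zero moment arm).
Beam weight: 30 × 10 = 300 N down at 1.85 m → arm 1.65 m, τ = 300 × 1.65 = 495 N·m counterclockwise.
Paint can: 7.1 × 10 = 71 N down at 1.6 m → arm 1.9 m, τ = 71 × 1.9 = 134.9 N·m counterclockwise.
Toolbox: 8.5 × 10 = 85 N down at 0.72 m → arm 2.78 m, τ = 85 × 2.78 = 236.3 N·m counterclockwise.
Hanging mass: 4.4 × 10 = 44 N down at 1.9 m → arm 1.6 m, τ = 44 × 1.6 = 70.4 N·m counterclockwise.
Net load moment about support B = 936.6 N·m counterclockwise.
Reaction R at support A is upward at 0.69 m, arm 2.81 m → moment R × 2.81 clockwise.
For rotational equilibrium, R × 2.81 = 936.6, so R = 333 N.

R_A ≈ 333 N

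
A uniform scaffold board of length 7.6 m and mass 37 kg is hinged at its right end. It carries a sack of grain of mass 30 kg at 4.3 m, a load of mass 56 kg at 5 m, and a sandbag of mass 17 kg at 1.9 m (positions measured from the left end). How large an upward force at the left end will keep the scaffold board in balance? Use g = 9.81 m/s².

Choose the right end as the axis so the unknown pivot reaction has zero arm there.
Beam weight: 37 × 9.81 = 363 N down at 3.8 m → arm 3.8 m, τ = 363 × 3.8 = 1379 N·m counterclockwise.
Sack of grain: 30 × 9.81 = 294.3 N down at 4.3 m → arm 3.3 m, τ = 294.3 × 3.3 = 971.2 N·m counterclockwise.
Load: 56 × 9.81 = 549.4 N down at 5 m → arm 2.6 m, τ = 549.4 × 2.6 = 1428 N·m counterclockwise.
Sandbag: 17 × 9.81 = 166.8 N down at 1.9 m → arm 5.7 m, τ = 166.8 × 5.7 = 950.8 N·m counterclockwise.
Net moment of the loads = 4729 N·m counterclockwise.
The upward force F acts at the left end, arm 7.6 m, giving F × 7.6 clockwise.
Setting net torque to zero: F × 7.6 = 4729 → F = 4729 / 7.6 = 622 N.

F ≈ 622 N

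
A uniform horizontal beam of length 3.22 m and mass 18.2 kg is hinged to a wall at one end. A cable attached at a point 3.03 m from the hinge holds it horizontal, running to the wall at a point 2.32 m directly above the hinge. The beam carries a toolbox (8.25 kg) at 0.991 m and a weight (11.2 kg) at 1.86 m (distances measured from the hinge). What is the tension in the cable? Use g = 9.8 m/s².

T ≈ 310 N

Take moments about the hinge.
Beam weight: 18.2 × 9.8 = 178.4 N down at 1.61 m → arm 1.61 m, τ = 178.4 × 1.61 = 287.2 N·m clockwise.
Toolbox: 8.25 × 9.8 = 80.85 N down at 0.991 m → arm 0.991 m, τ = 80.85 × 0.991 = 80.12 N·m clockwise.
Weight: 11.2 × 9.8 = 109.8 N down at 1.86 m → arm 1.86 m, τ = 109.8 × 1.86 = 204.2 N·m clockwise.
Total clockwise load moment = 571.5 N·m.
The cable tension T acts at 3.03 m; only its component perpendicular to the beam, T sinθ, produces torque. sinθ = h/√(h²+d²) = 2.32/√(2.32²+3.03²) = 0.6079.
Στ = 0 ⇒ T × 3.03 × 0.6079 = 571.5 ⇒ T = 571.5 / 1.842 = 310 N.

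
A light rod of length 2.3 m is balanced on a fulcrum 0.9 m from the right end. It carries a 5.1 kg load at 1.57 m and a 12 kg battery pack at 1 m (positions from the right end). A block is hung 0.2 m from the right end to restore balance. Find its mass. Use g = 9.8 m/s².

About the fulcrum (at 0.9 m from the right end):
Load: 5.1 × 9.8 = 49.98 N down at 1.57 m → arm 0.67 m, τ = 49.98 × 0.67 = 33.49 N·m counterclockwise.
Battery pack: 12 × 9.8 = 117.6 N down at 1 m → arm 0.1 m, τ = 117.6 × 0.1 = 11.76 N·m counterclockwise.
Net moment of known loads = 45.25 N·m counterclockwise.
An unknown mass m at 0.2 m has arm 0.7 m; its moment is m·g·0.7 clockwise.
Balancing moments: m × 9.8 × 0.7 = 45.25, giving m = 45.25 / (9.8 × 0.7) = 6.6 kg.

m ≈ 6.6 kg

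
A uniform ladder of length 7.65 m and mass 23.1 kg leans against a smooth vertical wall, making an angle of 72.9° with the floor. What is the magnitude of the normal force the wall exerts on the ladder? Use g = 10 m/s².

N_wall ≈ 35.5 N

Taking torques about the foot of the ladder:
Ladder weight 23.1×10 = 231 N acts at 3.825 m along the ladder; its horizontal arm is 3.825·cos72.9° = 1.125 m → τ = 259.9 N·m clockwise.
Wall normal N acts horizontally at the top; its moment arm is the height L sinθ = 7.65·sin72.9° = 7.312 m, counterclockwise.
Balancing moments: N × 7.312 = 259.9, giving N = 35.5 N.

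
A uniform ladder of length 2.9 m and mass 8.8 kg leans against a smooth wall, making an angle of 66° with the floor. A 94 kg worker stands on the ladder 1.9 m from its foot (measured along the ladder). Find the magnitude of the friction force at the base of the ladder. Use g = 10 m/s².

About the foot of the ladder:
Ladder weight 8.8×10 = 88 N acts at 1.45 m along the ladder; its horizontal arm is 1.45·cos66° = 0.5898 m → τ = 51.9 N·m clockwise.
Worker: 94×10 = 940 N at 1.9 m → arm 0.7728 m → τ = 726.4 N·m clockwise.
Wall normal N acts horizontally at the top; its moment arm is the height L sinθ = 2.9·sin66° = 2.649 m, counterclockwise.
Στ = 0 ⇒ N × 2.649 = 778.3 ⇒ N = 294 N.
ΣFx = 0: friction at the foot balances the wall's push, so f = N_wall = 294 N.

f ≈ 294 N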